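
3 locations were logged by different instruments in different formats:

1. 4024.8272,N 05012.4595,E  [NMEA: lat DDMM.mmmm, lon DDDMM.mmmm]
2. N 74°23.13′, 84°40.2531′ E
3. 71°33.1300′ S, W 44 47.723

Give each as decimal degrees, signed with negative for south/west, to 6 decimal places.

1. 40.413787, 50.207658
2. 74.385500, 84.670885
3. -71.552167, -44.795383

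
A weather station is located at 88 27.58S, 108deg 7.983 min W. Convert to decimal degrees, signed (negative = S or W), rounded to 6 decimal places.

Lat: 27.58′ = 0.459667°; total 88.4596667
S ⇒ negate
λ: 108 + 7.983/60 = 108.1330500
W ⇒ negate

-88.459667, -108.133050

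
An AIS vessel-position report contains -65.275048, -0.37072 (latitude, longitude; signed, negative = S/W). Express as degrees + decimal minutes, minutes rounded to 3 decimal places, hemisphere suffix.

Latitude is negative → S; |value| = 65.275048
Latitude: 65° + 0.275048 × 60 = 65° 16.50288′
Longitude is negative → W; |value| = 0.370720
Longitude: 0° + 0.370720 × 60 = 0° 22.24320′

65° 16.503′ S, 0° 22.243′ W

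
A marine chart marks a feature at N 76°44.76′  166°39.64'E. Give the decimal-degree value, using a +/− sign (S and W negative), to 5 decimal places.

φ: 44.76′ = 0.746000°; total 76.746000
N → positive
λ: 166 + 39.64/60 = 166.660667
E ⇒ keep positive

76.74600, 166.66067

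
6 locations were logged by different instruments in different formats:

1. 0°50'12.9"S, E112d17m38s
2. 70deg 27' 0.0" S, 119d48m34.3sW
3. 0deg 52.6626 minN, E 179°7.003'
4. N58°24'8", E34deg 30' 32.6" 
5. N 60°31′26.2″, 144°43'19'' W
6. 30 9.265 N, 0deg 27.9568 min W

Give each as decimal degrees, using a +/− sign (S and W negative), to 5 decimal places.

1. -0.83692, 112.29389
2. -70.45000, -119.80953
3. 0.87771, 179.11672
4. 58.40222, 34.50906
5. 60.52394, -144.72194
6. 30.15442, -0.46595

Point 1:
  φ: 50′ + 12.9″ = 50.21500′; 0 + 50.21500/60 = 0.836917
  S → negative
  Lon: 112° + 17/60 + 38/3600 = 112 + 0.283333 + 0.010556 = 112.293889
  E ⇒ keep positive
Point 2:
  Latitude: 70 + 27/60 + 0/3600 = 70.450000
  S → negative
  Lon: 119° + 48/60 + 34.3/3600 = 119 + 0.800000 + 0.009528 = 119.809528
  W ⇒ negate
Point 3:
  Latitude: 0 + 52.6626/60 = 0.877710
  N ⇒ keep positive
  Lon: 179 + 7.003/60 = 179.116717
  E ⇒ keep positive
Point 4:
  φ: 58 + 24/60 + 8/3600 = 58.402222
  N → positive
  Lon: 34° + 30/60 + 32.6/3600 = 34 + 0.500000 + 0.009056 = 34.509056
  E → positive
Point 5:
  Latitude: 31′ + 26.2″ = 31.43667′; 60 + 31.43667/60 = 60.523944
  N ⇒ keep positive
  λ: 144° + 43/60 + 19/3600 = 144 + 0.716667 + 0.005278 = 144.721944
  W ⇒ negate
Point 6:
  Lat: 9.265′ = 0.154417°; total 30.154417
  N ⇒ keep positive
  λ: 0 + 27.9568/60 = 0.465947
  hemisphere W, so the sign is −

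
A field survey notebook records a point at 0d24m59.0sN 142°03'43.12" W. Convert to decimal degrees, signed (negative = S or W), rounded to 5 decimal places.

0.41639, -142.06198

Lat: 24′ + 59″ = 24.98333′; 0 + 24.98333/60 = 0.416389
N ⇒ keep positive
Lon: 142° + 3/60 + 43.12/3600 = 142 + 0.050000 + 0.011978 = 142.061978
W ⇒ negate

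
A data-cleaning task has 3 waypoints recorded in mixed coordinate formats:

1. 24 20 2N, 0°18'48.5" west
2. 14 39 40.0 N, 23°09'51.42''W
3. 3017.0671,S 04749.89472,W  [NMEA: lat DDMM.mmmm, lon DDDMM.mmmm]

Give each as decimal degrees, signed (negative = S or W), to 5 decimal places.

1. 24.33389, -0.31347
2. 14.66111, -23.16428
3. -30.28445, -47.83158

Point 1:
  Lat: 24 + 20/60 + 2/3600 = 24.333889
  N ⇒ keep positive
  Longitude: 0 + 18/60 + 48.5/3600 = 0.313472
  W ⇒ negate
Point 2:
  Lat: 39′ + 40″ = 39.66667′; 14 + 39.66667/60 = 14.661111
  N → positive
  λ: 9′ + 51.42″ = 9.85700′; 23 + 9.85700/60 = 23.164283
  W ⇒ negate
Point 3:
  Lat: split at 2 digits → 30° and 17.0671′; 30 + 17.0671/60 = 30.284452
  S ⇒ negate
  Longitude: split at 3 digits → 047° and 49.89472′; 47 + 49.89472/60 = 47.831579
  W ⇒ negate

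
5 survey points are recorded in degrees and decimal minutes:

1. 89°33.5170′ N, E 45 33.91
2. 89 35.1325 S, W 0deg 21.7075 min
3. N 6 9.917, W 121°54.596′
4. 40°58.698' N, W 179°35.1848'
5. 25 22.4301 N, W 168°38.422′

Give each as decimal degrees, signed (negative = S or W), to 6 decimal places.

1. 89.558617, 45.565167
2. -89.585542, -0.361792
3. 6.165283, -121.909933
4. 40.978300, -179.586413
5. 25.373835, -168.640367

Point 1:
  Lat: 89 + 33.517/60 = 89.5586167
  N ⇒ keep positive
  λ: 33.91′ = 0.565167°; total 45.5651667
  E → positive
Point 2:
  φ: 89 + 35.1325/60 = 89.5855417
  S → negative
  λ: 21.7075′ = 0.361792°; total 0.3617917
  W → negative
Point 3:
  φ: 6 + 9.917/60 = 6.1652833
  N → positive
  Longitude: 121 + 54.596/60 = 121.9099333
  hemisphere W, so the sign is −
Point 4:
  Latitude: 58.698′ = 0.978300°; total 40.9783000
  N ⇒ keep positive
  λ: 35.1848′ = 0.586413°; total 179.5864133
  W → negative
Point 5:
  Lat: 25 + 22.4301/60 = 25.3738350
  N → positive
  Lon: 38.422′ = 0.640367°; total 168.6403667
  W ⇒ negate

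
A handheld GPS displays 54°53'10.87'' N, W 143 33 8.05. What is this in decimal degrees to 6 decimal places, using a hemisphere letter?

54.886353° N, 143.552236° W

φ: 54° + 53/60 + 10.87/3600 = 54 + 0.883333 + 0.003019 = 54.8863528
Longitude: 143 + 33/60 + 8.05/3600 = 143.5522361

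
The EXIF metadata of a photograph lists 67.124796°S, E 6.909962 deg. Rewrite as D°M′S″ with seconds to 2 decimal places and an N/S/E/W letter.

67°07′29.27″ S, 6°54′35.86″ E

Lat: 0.124796 × 60 = 7.48776′ → 7′, remainder × 60 = 29.2656″
Longitude: 0.909962° → 54.59772′; 0.59772 × 60 = 35.8632″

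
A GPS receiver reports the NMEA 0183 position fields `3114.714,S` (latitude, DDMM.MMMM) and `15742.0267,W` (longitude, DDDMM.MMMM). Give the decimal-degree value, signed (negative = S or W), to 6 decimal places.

Latitude: split at 2 digits → 31° and 14.714′; 31 + 14.714/60 = 31.2452333
S → negative
Longitude: degrees = first 3 digits = 157, minutes = 42.0267; 157 + 42.0267/60 = 157.7004450
W ⇒ negate

-31.245233, -157.700445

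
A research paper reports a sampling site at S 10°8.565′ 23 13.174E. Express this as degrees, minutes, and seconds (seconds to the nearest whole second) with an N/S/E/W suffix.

10°08′34″ S, 23°13′10″ E

Latitude: 8.56500′ → 8′ and 0.56500 × 60 = 33.90″
λ: 13.17400′ → 13′ and 0.17400 × 60 = 10.44″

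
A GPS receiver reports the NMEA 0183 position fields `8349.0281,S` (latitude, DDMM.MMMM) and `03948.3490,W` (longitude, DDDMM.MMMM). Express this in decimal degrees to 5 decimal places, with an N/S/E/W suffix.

83.81714° S, 39.80582° W

Lat: split at 2 digits → 83° and 49.0281′; 83 + 49.0281/60 = 83.817135
Longitude: split at 3 digits → 039° and 48.349′; 39 + 48.349/60 = 39.805817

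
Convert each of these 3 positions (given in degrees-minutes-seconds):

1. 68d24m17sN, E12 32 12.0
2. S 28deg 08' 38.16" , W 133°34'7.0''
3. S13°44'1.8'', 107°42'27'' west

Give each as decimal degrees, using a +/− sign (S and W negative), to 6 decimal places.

1. 68.404722, 12.536667
2. -28.143933, -133.568611
3. -13.733833, -107.707500

Point 1:
  Latitude: 68° + 24/60 + 17/3600 = 68 + 0.400000 + 0.004722 = 68.4047222
  N ⇒ keep positive
  Lon: 12 + 32/60 + 12/3600 = 12.5366667
  E ⇒ keep positive
Point 2:
  Lat: 8′ + 38.16″ = 8.63600′; 28 + 8.63600/60 = 28.1439333
  S ⇒ negate
  Longitude: 133° + 34/60 + 7/3600 = 133 + 0.566667 + 0.001944 = 133.5686111
  W → negative
Point 3:
  Lat: 13° + 44/60 + 1.8/3600 = 13 + 0.733333 + 0.000500 = 13.7338333
  hemisphere S, so the sign is −
  λ: 107° + 42/60 + 27/3600 = 107 + 0.700000 + 0.007500 = 107.7075000
  hemisphere W, so the sign is −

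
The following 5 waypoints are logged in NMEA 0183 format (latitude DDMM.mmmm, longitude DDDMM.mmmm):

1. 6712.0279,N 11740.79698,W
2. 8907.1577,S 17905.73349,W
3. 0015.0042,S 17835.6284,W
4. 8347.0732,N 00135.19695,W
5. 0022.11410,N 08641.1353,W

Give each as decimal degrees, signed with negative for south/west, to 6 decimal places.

Point 1:
  Latitude: split at 2 digits → 67° and 12.0279′; 67 + 12.0279/60 = 67.2004650
  N → positive
  Lon: degrees = first 3 digits = 117, minutes = 40.79698; 117 + 40.79698/60 = 117.6799497
  W ⇒ negate
Point 2:
  Lat: split at 2 digits → 89° and 7.1577′; 89 + 7.1577/60 = 89.1192950
  S ⇒ negate
  Longitude: degrees = first 3 digits = 179, minutes = 5.73349; 179 + 5.73349/60 = 179.0955582
  W ⇒ negate
Point 3:
  Lat: split at 2 digits → 00° and 15.0042′; 0 + 15.0042/60 = 0.2500700
  hemisphere S, so the sign is −
  Lon: degrees = first 3 digits = 178, minutes = 35.6284; 178 + 35.6284/60 = 178.5938067
  hemisphere W, so the sign is −
Point 4:
  Latitude: split at 2 digits → 83° and 47.0732′; 83 + 47.0732/60 = 83.7845533
  N ⇒ keep positive
  Lon: degrees = first 3 digits = 1, minutes = 35.19695; 1 + 35.19695/60 = 1.5866158
  W → negative
Point 5:
  Lat: split at 2 digits → 00° and 22.1141′; 0 + 22.1141/60 = 0.3685683
  N → positive
  λ: split at 3 digits → 086° and 41.1353′; 86 + 41.1353/60 = 86.6855883
  W ⇒ negate

1. 67.200465, -117.679950
2. -89.119295, -179.095558
3. -0.250070, -178.593807
4. 83.784553, -1.586616
5. 0.368568, -86.685588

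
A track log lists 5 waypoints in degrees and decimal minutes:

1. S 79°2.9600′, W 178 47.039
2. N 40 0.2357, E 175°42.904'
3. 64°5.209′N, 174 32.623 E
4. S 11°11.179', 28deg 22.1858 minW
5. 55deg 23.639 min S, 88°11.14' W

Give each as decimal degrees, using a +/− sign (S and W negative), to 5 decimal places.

Point 1:
  φ: 2.96′ = 0.049333°; total 79.049333
  hemisphere S, so the sign is −
  Lon: 178 + 47.039/60 = 178.783983
  W → negative
Point 2:
  Lat: 0.2357′ = 0.003928°; total 40.003928
  N ⇒ keep positive
  Lon: 42.904′ = 0.715067°; total 175.715067
  E → positive
Point 3:
  Latitude: 5.209′ = 0.086817°; total 64.086817
  N → positive
  Lon: 174 + 32.623/60 = 174.543717
  E ⇒ keep positive
Point 4:
  Lat: 11 + 11.179/60 = 11.186317
  S ⇒ negate
  Lon: 28 + 22.1858/60 = 28.369763
  W ⇒ negate
Point 5:
  Latitude: 55 + 23.639/60 = 55.393983
  S → negative
  Lon: 88 + 11.14/60 = 88.185667
  W ⇒ negate

1. -79.04933, -178.78398
2. 40.00393, 175.71507
3. 64.08682, 174.54372
4. -11.18632, -28.36976
5. -55.39398, -88.18567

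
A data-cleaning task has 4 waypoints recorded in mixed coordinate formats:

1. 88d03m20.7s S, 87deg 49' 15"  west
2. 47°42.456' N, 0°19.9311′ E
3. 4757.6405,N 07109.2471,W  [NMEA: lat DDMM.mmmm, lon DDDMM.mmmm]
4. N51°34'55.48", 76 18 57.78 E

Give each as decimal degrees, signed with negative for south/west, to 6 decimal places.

Point 1:
  φ: 3′ + 20.7″ = 3.34500′; 88 + 3.34500/60 = 88.0557500
  S ⇒ negate
  Lon: 87 + 49/60 + 15/3600 = 87.8208333
  hemisphere W, so the sign is −
Point 2:
  Lat: 42.456′ = 0.707600°; total 47.7076000
  N → positive
  λ: 19.9311′ = 0.332185°; total 0.3321850
  E → positive
Point 3:
  Latitude: degrees = first 2 digits = 47, minutes = 57.6405; 47 + 57.6405/60 = 47.9606750
  N → positive
  λ: split at 3 digits → 071° and 9.2471′; 71 + 9.2471/60 = 71.1541183
  W → negative
Point 4:
  Lat: 51° + 34/60 + 55.48/3600 = 51 + 0.566667 + 0.015411 = 51.5820778
  N → positive
  Lon: 76° + 18/60 + 57.78/3600 = 76 + 0.300000 + 0.016050 = 76.3160500
  E → positive

1. -88.055750, -87.820833
2. 47.707600, 0.332185
3. 47.960675, -71.154118
4. 51.582078, 76.316050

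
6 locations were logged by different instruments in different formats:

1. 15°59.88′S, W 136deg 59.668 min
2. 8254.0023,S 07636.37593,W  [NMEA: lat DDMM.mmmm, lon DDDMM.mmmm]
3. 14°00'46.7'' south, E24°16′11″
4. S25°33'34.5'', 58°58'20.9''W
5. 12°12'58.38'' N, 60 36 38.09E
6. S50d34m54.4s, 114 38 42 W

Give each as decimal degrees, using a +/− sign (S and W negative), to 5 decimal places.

1. -15.99800, -136.99447
2. -82.90004, -76.60627
3. -14.01297, 24.26972
4. -25.55958, -58.97247
5. 12.21622, 60.61058
6. -50.58178, -114.64500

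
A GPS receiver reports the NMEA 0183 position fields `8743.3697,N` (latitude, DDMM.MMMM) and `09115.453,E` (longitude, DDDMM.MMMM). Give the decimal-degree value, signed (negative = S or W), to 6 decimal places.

87.722828, 91.257550

φ: split at 2 digits → 87° and 43.3697′; 87 + 43.3697/60 = 87.7228283
N ⇒ keep positive
λ: split at 3 digits → 091° and 15.453′; 91 + 15.453/60 = 91.2575500
E → positive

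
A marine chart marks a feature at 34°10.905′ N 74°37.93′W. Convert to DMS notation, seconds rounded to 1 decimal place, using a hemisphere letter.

34°10′54.3″ N, 74°37′55.8″ W

Lat: fractional minutes 0.90500 × 60 = 54.300″
Longitude: 37.93000′ → 37′ and 0.93000 × 60 = 55.800″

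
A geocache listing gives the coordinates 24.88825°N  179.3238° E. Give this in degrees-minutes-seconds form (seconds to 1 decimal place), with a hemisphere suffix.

φ: whole degrees 24; 53.29500′ → 53′ and 17.700″
λ: 0.323800° → 19.42800′; 0.42800 × 60 = 25.680″

24°53′17.7″ N, 179°19′25.7″ E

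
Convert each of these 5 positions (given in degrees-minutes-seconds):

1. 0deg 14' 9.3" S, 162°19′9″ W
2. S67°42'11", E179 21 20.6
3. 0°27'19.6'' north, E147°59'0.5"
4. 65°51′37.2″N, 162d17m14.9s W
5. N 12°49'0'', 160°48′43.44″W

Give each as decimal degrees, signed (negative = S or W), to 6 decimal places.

Point 1:
  Lat: 0° + 14/60 + 9.3/3600 = 0 + 0.233333 + 0.002583 = 0.2359167
  hemisphere S, so the sign is −
  λ: 19′ + 9″ = 19.15000′; 162 + 19.15000/60 = 162.3191667
  W → negative
Point 2:
  Latitude: 42′ + 11″ = 42.18333′; 67 + 42.18333/60 = 67.7030556
  hemisphere S, so the sign is −
  Lon: 179 + 21/60 + 20.6/3600 = 179.3557222
  E → positive
Point 3:
  φ: 27′ + 19.6″ = 27.32667′; 0 + 27.32667/60 = 0.4554444
  N → positive
  λ: 59′ + 0.5″ = 59.00833′; 147 + 59.00833/60 = 147.9834722
  E ⇒ keep positive
Point 4:
  φ: 51′ + 37.2″ = 51.62000′; 65 + 51.62000/60 = 65.8603333
  N ⇒ keep positive
  Lon: 162 + 17/60 + 14.9/3600 = 162.2874722
  W ⇒ negate
Point 5:
  Latitude: 12° + 49/60 + 0/3600 = 12 + 0.816667 + 0.000000 = 12.8166667
  N ⇒ keep positive
  Longitude: 160° + 48/60 + 43.44/3600 = 160 + 0.800000 + 0.012067 = 160.8120667
  W ⇒ negate

1. -0.235917, -162.319167
2. -67.703056, 179.355722
3. 0.455444, 147.983472
4. 65.860333, -162.287472
5. 12.816667, -160.812067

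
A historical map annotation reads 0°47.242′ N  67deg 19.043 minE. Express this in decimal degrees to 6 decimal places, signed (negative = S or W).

0.787367, 67.317383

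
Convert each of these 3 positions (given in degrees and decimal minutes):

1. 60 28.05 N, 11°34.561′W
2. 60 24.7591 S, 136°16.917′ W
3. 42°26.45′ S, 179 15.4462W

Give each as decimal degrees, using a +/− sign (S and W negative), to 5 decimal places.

1. 60.46750, -11.57602
2. -60.41265, -136.28195
3. -42.44083, -179.25744

Point 1:
  φ: 28.05′ = 0.467500°; total 60.467500
  N ⇒ keep positive
  λ: 11 + 34.561/60 = 11.576017
  W ⇒ negate
Point 2:
  Latitude: 60 + 24.7591/60 = 60.412652
  hemisphere S, so the sign is −
  Lon: 136 + 16.917/60 = 136.281950
  W ⇒ negate
Point 3:
  Latitude: 26.45′ = 0.440833°; total 42.440833
  S ⇒ negate
  Longitude: 179 + 15.4462/60 = 179.257437
  hemisphere W, so the sign is −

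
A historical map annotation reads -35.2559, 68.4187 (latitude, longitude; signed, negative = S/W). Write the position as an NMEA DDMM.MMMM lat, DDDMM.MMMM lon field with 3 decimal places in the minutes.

Latitude is negative → S; |value| = 35.255900
Lat: 35° + 0.255900 × 60 = 35° 15.35400′
Lon: 68° + 0.418700 × 60 = 68° 25.12200′

3515.354,S / 06825.122,E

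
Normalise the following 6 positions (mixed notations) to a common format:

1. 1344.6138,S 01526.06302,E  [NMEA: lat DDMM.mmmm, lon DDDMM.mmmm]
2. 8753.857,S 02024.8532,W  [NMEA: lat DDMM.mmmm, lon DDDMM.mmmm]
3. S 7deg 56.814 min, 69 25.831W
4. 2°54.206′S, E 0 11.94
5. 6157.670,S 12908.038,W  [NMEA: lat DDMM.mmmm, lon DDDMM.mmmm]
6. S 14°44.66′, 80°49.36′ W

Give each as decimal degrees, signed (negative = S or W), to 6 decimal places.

1. -13.743563, 15.434384
2. -87.897617, -20.414220
3. -7.946900, -69.430517
4. -2.903433, 0.199000
5. -61.961167, -129.133967
6. -14.744333, -80.822667

Point 1:
  Latitude: split at 2 digits → 13° and 44.6138′; 13 + 44.6138/60 = 13.7435633
  S → negative
  Longitude: split at 3 digits → 015° and 26.06302′; 15 + 26.06302/60 = 15.4343837
  E ⇒ keep positive
Point 2:
  φ: degrees = first 2 digits = 87, minutes = 53.857; 87 + 53.857/60 = 87.8976167
  S → negative
  Longitude: split at 3 digits → 020° and 24.8532′; 20 + 24.8532/60 = 20.4142200
  W → negative
Point 3:
  Latitude: 56.814′ = 0.946900°; total 7.9469000
  S → negative
  Lon: 25.831′ = 0.430517°; total 69.4305167
  hemisphere W, so the sign is −
Point 4:
  Latitude: 2 + 54.206/60 = 2.9034333
  S → negative
  Longitude: 0 + 11.94/60 = 0.1990000
  E → positive
Point 5:
  φ: split at 2 digits → 61° and 57.67′; 61 + 57.67/60 = 61.9611667
  S ⇒ negate
  λ: split at 3 digits → 129° and 8.038′; 129 + 8.038/60 = 129.1339667
  hemisphere W, so the sign is −
Point 6:
  φ: 44.66′ = 0.744333°; total 14.7443333
  hemisphere S, so the sign is −
  Lon: 49.36′ = 0.822667°; total 80.8226667
  W → negative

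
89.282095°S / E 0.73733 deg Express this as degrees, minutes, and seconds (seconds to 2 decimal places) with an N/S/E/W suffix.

89°16′55.54″ S, 0°44′14.39″ E

Latitude: 0.282095° → 16.92570′; 0.92570 × 60 = 55.5420″
Longitude: whole degrees 0; 44.23980′ → 44′ and 14.3880″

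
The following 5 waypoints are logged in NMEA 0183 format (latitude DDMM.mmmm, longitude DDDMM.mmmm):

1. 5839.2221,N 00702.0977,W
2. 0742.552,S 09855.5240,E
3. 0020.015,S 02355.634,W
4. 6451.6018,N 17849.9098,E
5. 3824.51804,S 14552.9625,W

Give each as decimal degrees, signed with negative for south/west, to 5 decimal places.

Point 1:
  Lat: degrees = first 2 digits = 58, minutes = 39.2221; 58 + 39.2221/60 = 58.653702
  N ⇒ keep positive
  λ: split at 3 digits → 007° and 2.0977′; 7 + 2.0977/60 = 7.034962
  W → negative
Point 2:
  Lat: split at 2 digits → 07° and 42.552′; 7 + 42.552/60 = 7.709200
  hemisphere S, so the sign is −
  Longitude: split at 3 digits → 098° and 55.524′; 98 + 55.524/60 = 98.925400
  E ⇒ keep positive
Point 3:
  Latitude: degrees = first 2 digits = 0, minutes = 20.015; 0 + 20.015/60 = 0.333583
  S ⇒ negate
  λ: degrees = first 3 digits = 23, minutes = 55.634; 23 + 55.634/60 = 23.927233
  hemisphere W, so the sign is −
Point 4:
  φ: split at 2 digits → 64° and 51.6018′; 64 + 51.6018/60 = 64.860030
  N ⇒ keep positive
  Lon: degrees = first 3 digits = 178, minutes = 49.9098; 178 + 49.9098/60 = 178.831830
  E → positive
Point 5:
  φ: split at 2 digits → 38° and 24.51804′; 38 + 24.51804/60 = 38.408634
  S → negative
  Lon: split at 3 digits → 145° and 52.9625′; 145 + 52.9625/60 = 145.882708
  hemisphere W, so the sign is −

1. 58.65370, -7.03496
2. -7.70920, 98.92540
3. -0.33358, -23.92723
4. 64.86003, 178.83183
5. -38.40863, -145.88271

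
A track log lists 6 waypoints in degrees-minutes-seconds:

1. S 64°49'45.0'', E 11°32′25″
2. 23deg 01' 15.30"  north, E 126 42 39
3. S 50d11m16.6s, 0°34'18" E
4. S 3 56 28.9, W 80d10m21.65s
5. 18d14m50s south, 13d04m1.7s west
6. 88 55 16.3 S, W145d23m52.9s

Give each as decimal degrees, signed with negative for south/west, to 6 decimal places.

1. -64.829167, 11.540278
2. 23.020917, 126.710833
3. -50.187944, 0.571667
4. -3.941361, -80.172681
5. -18.247222, -13.067139
6. -88.921194, -145.398028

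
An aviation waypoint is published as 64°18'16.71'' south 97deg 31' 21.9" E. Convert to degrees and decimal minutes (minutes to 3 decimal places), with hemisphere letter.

Lat: 18 + 16.71/60 = 18.27850′
Longitude: 31 + 21.9/60 = 31.36500′

64° 18.279′ S, 97° 31.365′ E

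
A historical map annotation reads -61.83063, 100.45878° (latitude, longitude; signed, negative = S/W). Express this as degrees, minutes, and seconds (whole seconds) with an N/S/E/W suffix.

61°49′50″ S, 100°27′32″ E

Latitude is negative → S; |value| = 61.830630
φ: 0.830630° → 49.83780′; 0.83780 × 60 = 50.27″
Lon: whole degrees 100; 27.52680′ → 27′ and 31.61″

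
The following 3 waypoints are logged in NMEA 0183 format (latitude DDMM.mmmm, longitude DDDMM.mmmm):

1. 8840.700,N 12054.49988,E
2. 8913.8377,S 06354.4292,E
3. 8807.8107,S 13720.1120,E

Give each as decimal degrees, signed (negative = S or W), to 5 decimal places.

Point 1:
  Lat: degrees = first 2 digits = 88, minutes = 40.7; 88 + 40.7/60 = 88.678333
  N → positive
  Longitude: degrees = first 3 digits = 120, minutes = 54.49988; 120 + 54.49988/60 = 120.908331
  E → positive
Point 2:
  Latitude: split at 2 digits → 89° and 13.8377′; 89 + 13.8377/60 = 89.230628
  hemisphere S, so the sign is −
  Lon: degrees = first 3 digits = 63, minutes = 54.4292; 63 + 54.4292/60 = 63.907153
  E ⇒ keep positive
Point 3:
  Latitude: split at 2 digits → 88° and 7.8107′; 88 + 7.8107/60 = 88.130178
  S ⇒ negate
  Longitude: degrees = first 3 digits = 137, minutes = 20.112; 137 + 20.112/60 = 137.335200
  E ⇒ keep positive

1. 88.67833, 120.90833
2. -89.23063, 63.90715
3. -88.13018, 137.33520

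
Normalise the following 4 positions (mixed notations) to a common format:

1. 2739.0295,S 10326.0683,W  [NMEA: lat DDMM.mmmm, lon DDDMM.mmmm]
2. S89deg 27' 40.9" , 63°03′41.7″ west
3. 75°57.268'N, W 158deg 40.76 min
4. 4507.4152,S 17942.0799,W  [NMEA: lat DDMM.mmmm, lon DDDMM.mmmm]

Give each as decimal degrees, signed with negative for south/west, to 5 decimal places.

1. -27.65049, -103.43447
2. -89.46136, -63.06158
3. 75.95447, -158.67933
4. -45.12359, -179.70133

Point 1:
  φ: degrees = first 2 digits = 27, minutes = 39.0295; 27 + 39.0295/60 = 27.650492
  S ⇒ negate
  Longitude: degrees = first 3 digits = 103, minutes = 26.0683; 103 + 26.0683/60 = 103.434472
  W → negative
Point 2:
  φ: 89° + 27/60 + 40.9/3600 = 89 + 0.450000 + 0.011361 = 89.461361
  S → negative
  Longitude: 3′ + 41.7″ = 3.69500′; 63 + 3.69500/60 = 63.061583
  W ⇒ negate
Point 3:
  Lat: 75 + 57.268/60 = 75.954467
  N ⇒ keep positive
  Longitude: 158 + 40.76/60 = 158.679333
  W ⇒ negate
Point 4:
  Lat: split at 2 digits → 45° and 7.4152′; 45 + 7.4152/60 = 45.123587
  S ⇒ negate
  Lon: degrees = first 3 digits = 179, minutes = 42.0799; 179 + 42.0799/60 = 179.701332
  hemisphere W, so the sign is −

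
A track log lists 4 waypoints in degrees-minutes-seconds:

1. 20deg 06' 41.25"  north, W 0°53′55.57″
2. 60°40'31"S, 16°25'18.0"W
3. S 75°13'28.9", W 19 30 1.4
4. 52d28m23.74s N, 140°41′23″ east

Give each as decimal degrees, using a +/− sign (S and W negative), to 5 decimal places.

1. 20.11146, -0.89877
2. -60.67528, -16.42167
3. -75.22469, -19.50039
4. 52.47326, 140.68972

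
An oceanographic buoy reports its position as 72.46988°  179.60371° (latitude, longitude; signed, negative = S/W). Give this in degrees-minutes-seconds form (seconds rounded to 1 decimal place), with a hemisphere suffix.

72°28′11.6″ N, 179°36′13.4″ E

Lat: 0.469880° → 28.19280′; 0.19280 × 60 = 11.568″
Lon: whole degrees 179; 36.22260′ → 36′ and 13.356″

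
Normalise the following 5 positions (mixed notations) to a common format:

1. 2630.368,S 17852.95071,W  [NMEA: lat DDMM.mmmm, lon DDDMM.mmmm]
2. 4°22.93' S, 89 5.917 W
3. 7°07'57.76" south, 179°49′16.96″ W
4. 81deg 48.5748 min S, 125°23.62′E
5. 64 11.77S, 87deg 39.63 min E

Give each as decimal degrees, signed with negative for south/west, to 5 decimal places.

Point 1:
  φ: degrees = first 2 digits = 26, minutes = 30.368; 26 + 30.368/60 = 26.506133
  S ⇒ negate
  Lon: split at 3 digits → 178° and 52.95071′; 178 + 52.95071/60 = 178.882512
  W → negative
Point 2:
  Latitude: 4 + 22.93/60 = 4.382167
  S ⇒ negate
  λ: 89 + 5.917/60 = 89.098617
  W ⇒ negate
Point 3:
  φ: 7° + 7/60 + 57.76/3600 = 7 + 0.116667 + 0.016044 = 7.132711
  S → negative
  λ: 49′ + 16.96″ = 49.28267′; 179 + 49.28267/60 = 179.821378
  hemisphere W, so the sign is −
Point 4:
  Latitude: 81 + 48.5748/60 = 81.809580
  S ⇒ negate
  λ: 125 + 23.62/60 = 125.393667
  E → positive
Point 5:
  Latitude: 64 + 11.77/60 = 64.196167
  hemisphere S, so the sign is −
  λ: 39.63′ = 0.660500°; total 87.660500
  E → positive

1. -26.50613, -178.88251
2. -4.38217, -89.09862
3. -7.13271, -179.82138
4. -81.80958, 125.39367
5. -64.19617, 87.66050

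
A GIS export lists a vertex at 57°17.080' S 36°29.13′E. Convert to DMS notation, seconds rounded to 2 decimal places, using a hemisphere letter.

57°17′4.80″ S, 36°29′7.80″ E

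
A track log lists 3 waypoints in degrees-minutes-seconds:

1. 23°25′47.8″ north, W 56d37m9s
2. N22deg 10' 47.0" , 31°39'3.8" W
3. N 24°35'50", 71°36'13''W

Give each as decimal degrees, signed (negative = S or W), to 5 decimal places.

1. 23.42994, -56.61917
2. 22.17972, -31.65106
3. 24.59722, -71.60361

Point 1:
  Latitude: 23 + 25/60 + 47.8/3600 = 23.429944
  N → positive
  λ: 37′ + 9″ = 37.15000′; 56 + 37.15000/60 = 56.619167
  W ⇒ negate
Point 2:
  Lat: 22 + 10/60 + 47/3600 = 22.179722
  N ⇒ keep positive
  Lon: 31 + 39/60 + 3.8/3600 = 31.651056
  W → negative
Point 3:
  Latitude: 24 + 35/60 + 50/3600 = 24.597222
  N → positive
  Longitude: 36′ + 13″ = 36.21667′; 71 + 36.21667/60 = 71.603611
  W → negative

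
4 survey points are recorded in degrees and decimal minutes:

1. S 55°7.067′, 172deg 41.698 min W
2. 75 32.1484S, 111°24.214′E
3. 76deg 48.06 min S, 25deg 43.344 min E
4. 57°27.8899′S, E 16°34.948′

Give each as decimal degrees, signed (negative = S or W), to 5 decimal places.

Point 1:
  Latitude: 7.067′ = 0.117783°; total 55.117783
  hemisphere S, so the sign is −
  Lon: 41.698′ = 0.694967°; total 172.694967
  W → negative
Point 2:
  Lat: 75 + 32.1484/60 = 75.535807
  S ⇒ negate
  λ: 24.214′ = 0.403567°; total 111.403567
  E ⇒ keep positive
Point 3:
  Latitude: 76 + 48.06/60 = 76.801000
  hemisphere S, so the sign is −
  Longitude: 43.344′ = 0.722400°; total 25.722400
  E ⇒ keep positive
Point 4:
  φ: 57 + 27.8899/60 = 57.464832
  S → negative
  λ: 16 + 34.948/60 = 16.582467
  E → positive

1. -55.11778, -172.69497
2. -75.53581, 111.40357
3. -76.80100, 25.72240
4. -57.46483, 16.58247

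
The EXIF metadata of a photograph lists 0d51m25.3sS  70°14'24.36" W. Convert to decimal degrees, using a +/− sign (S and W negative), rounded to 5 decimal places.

Latitude: 0 + 51/60 + 25.3/3600 = 0.857028
hemisphere S, so the sign is −
λ: 70 + 14/60 + 24.36/3600 = 70.240100
W ⇒ negate

-0.85703, -70.24010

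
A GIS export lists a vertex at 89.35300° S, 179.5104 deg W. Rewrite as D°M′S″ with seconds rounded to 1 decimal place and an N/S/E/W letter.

Latitude: 0.353000 × 60 = 21.18000′ → 21′, remainder × 60 = 10.800″
Longitude: 0.510400 × 60 = 30.62400′ → 30′, remainder × 60 = 37.440″

89°21′10.8″ S, 179°30′37.4″ W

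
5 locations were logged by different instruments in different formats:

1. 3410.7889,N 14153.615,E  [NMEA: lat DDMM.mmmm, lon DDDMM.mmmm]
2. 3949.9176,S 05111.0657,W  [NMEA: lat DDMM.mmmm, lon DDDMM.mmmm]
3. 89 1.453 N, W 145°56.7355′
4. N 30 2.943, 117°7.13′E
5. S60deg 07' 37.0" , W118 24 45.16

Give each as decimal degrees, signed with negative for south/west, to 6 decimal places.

1. 34.179815, 141.893583
2. -39.831960, -51.184428
3. 89.024217, -145.945592
4. 30.049050, 117.118833
5. -60.126944, -118.412544

Point 1:
  φ: split at 2 digits → 34° and 10.7889′; 34 + 10.7889/60 = 34.1798150
  N ⇒ keep positive
  Lon: degrees = first 3 digits = 141, minutes = 53.615; 141 + 53.615/60 = 141.8935833
  E → positive
Point 2:
  Latitude: split at 2 digits → 39° and 49.9176′; 39 + 49.9176/60 = 39.8319600
  hemisphere S, so the sign is −
  λ: split at 3 digits → 051° and 11.0657′; 51 + 11.0657/60 = 51.1844283
  W ⇒ negate
Point 3:
  φ: 1.453′ = 0.024217°; total 89.0242167
  N ⇒ keep positive
  λ: 145 + 56.7355/60 = 145.9455917
  W ⇒ negate
Point 4:
  Lat: 2.943′ = 0.049050°; total 30.0490500
  N → positive
  Longitude: 117 + 7.13/60 = 117.1188333
  E ⇒ keep positive
Point 5:
  Latitude: 60° + 7/60 + 37/3600 = 60 + 0.116667 + 0.010278 = 60.1269444
  S ⇒ negate
  Lon: 118° + 24/60 + 45.16/3600 = 118 + 0.400000 + 0.012544 = 118.4125444
  W → negative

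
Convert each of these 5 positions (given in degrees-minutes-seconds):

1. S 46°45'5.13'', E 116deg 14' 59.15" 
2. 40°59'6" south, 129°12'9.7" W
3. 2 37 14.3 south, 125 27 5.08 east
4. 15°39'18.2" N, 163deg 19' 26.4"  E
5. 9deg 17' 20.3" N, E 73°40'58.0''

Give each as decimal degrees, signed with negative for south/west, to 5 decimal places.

1. -46.75143, 116.24976
2. -40.98500, -129.20269
3. -2.62064, 125.45141
4. 15.65506, 163.32400
5. 9.28897, 73.68278

Point 1:
  Lat: 46 + 45/60 + 5.13/3600 = 46.751425
  hemisphere S, so the sign is −
  λ: 116° + 14/60 + 59.15/3600 = 116 + 0.233333 + 0.016431 = 116.249764
  E → positive
Point 2:
  Latitude: 59′ + 6″ = 59.10000′; 40 + 59.10000/60 = 40.985000
  hemisphere S, so the sign is −
  Lon: 12′ + 9.7″ = 12.16167′; 129 + 12.16167/60 = 129.202694
  hemisphere W, so the sign is −
Point 3:
  φ: 2 + 37/60 + 14.3/3600 = 2.620639
  hemisphere S, so the sign is −
  Lon: 125 + 27/60 + 5.08/3600 = 125.451411
  E ⇒ keep positive
Point 4:
  φ: 15 + 39/60 + 18.2/3600 = 15.655056
  N → positive
  Longitude: 163° + 19/60 + 26.4/3600 = 163 + 0.316667 + 0.007333 = 163.324000
  E → positive
Point 5:
  Latitude: 9° + 17/60 + 20.3/3600 = 9 + 0.283333 + 0.005639 = 9.288972
  N ⇒ keep positive
  Longitude: 40′ + 58″ = 40.96667′; 73 + 40.96667/60 = 73.682778
  E ⇒ keep positive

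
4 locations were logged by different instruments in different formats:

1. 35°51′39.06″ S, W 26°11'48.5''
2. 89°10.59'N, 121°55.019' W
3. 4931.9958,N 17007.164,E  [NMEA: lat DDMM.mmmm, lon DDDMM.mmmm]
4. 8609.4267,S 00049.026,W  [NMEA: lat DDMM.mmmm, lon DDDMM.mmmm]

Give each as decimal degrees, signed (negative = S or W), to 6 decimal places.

1. -35.860850, -26.196806
2. 89.176500, -121.916983
3. 49.533263, 170.119400
4. -86.157112, -0.817100

Point 1:
  Lat: 35° + 51/60 + 39.06/3600 = 35 + 0.850000 + 0.010850 = 35.8608500
  S ⇒ negate
  Lon: 26 + 11/60 + 48.5/3600 = 26.1968056
  W → negative
Point 2:
  φ: 89 + 10.59/60 = 89.1765000
  N ⇒ keep positive
  λ: 121 + 55.019/60 = 121.9169833
  W → negative
Point 3:
  Latitude: degrees = first 2 digits = 49, minutes = 31.9958; 49 + 31.9958/60 = 49.5332633
  N ⇒ keep positive
  λ: degrees = first 3 digits = 170, minutes = 7.164; 170 + 7.164/60 = 170.1194000
  E → positive
Point 4:
  Latitude: degrees = first 2 digits = 86, minutes = 9.4267; 86 + 9.4267/60 = 86.1571117
  S → negative
  λ: split at 3 digits → 000° and 49.026′; 0 + 49.026/60 = 0.8171000
  W ⇒ negate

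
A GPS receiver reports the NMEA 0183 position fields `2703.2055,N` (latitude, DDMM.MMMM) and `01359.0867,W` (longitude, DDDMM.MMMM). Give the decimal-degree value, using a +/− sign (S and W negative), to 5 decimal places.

27.05343, -13.98478

Latitude: degrees = first 2 digits = 27, minutes = 3.2055; 27 + 3.2055/60 = 27.053425
N → positive
λ: split at 3 digits → 013° and 59.0867′; 13 + 59.0867/60 = 13.984778
W ⇒ negate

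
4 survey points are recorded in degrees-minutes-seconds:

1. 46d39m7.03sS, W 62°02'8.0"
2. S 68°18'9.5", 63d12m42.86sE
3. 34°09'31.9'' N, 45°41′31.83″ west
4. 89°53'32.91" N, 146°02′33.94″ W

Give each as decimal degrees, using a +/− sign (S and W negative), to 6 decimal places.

1. -46.651953, -62.035556
2. -68.302639, 63.211906
3. 34.158861, -45.692175
4. 89.892475, -146.042761

Point 1:
  Lat: 46 + 39/60 + 7.03/3600 = 46.6519528
  S → negative
  λ: 62° + 2/60 + 8/3600 = 62 + 0.033333 + 0.002222 = 62.0355556
  hemisphere W, so the sign is −
Point 2:
  φ: 68° + 18/60 + 9.5/3600 = 68 + 0.300000 + 0.002639 = 68.3026389
  S → negative
  λ: 63 + 12/60 + 42.86/3600 = 63.2119056
  E ⇒ keep positive
Point 3:
  φ: 9′ + 31.9″ = 9.53167′; 34 + 9.53167/60 = 34.1588611
  N ⇒ keep positive
  Longitude: 45° + 41/60 + 31.83/3600 = 45 + 0.683333 + 0.008842 = 45.6921750
  W → negative
Point 4:
  Lat: 53′ + 32.91″ = 53.54850′; 89 + 53.54850/60 = 89.8924750
  N ⇒ keep positive
  Longitude: 146° + 2/60 + 33.94/3600 = 146 + 0.033333 + 0.009428 = 146.0427611
  hemisphere W, so the sign is −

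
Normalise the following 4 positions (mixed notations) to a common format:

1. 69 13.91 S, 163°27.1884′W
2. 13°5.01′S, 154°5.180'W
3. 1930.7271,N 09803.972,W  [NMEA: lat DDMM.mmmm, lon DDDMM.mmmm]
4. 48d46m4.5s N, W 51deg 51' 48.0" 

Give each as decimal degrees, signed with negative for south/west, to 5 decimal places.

Point 1:
  Latitude: 69 + 13.91/60 = 69.231833
  S → negative
  Longitude: 27.1884′ = 0.453140°; total 163.453140
  hemisphere W, so the sign is −
Point 2:
  φ: 13 + 5.01/60 = 13.083500
  S ⇒ negate
  λ: 5.18′ = 0.086333°; total 154.086333
  W ⇒ negate
Point 3:
  Latitude: degrees = first 2 digits = 19, minutes = 30.7271; 19 + 30.7271/60 = 19.512118
  N ⇒ keep positive
  Longitude: split at 3 digits → 098° and 3.972′; 98 + 3.972/60 = 98.066200
  W → negative
Point 4:
  Lat: 48° + 46/60 + 4.5/3600 = 48 + 0.766667 + 0.001250 = 48.767917
  N ⇒ keep positive
  Longitude: 51 + 51/60 + 48/3600 = 51.863333
  hemisphere W, so the sign is −

1. -69.23183, -163.45314
2. -13.08350, -154.08633
3. 19.51212, -98.06620
4. 48.76792, -51.86333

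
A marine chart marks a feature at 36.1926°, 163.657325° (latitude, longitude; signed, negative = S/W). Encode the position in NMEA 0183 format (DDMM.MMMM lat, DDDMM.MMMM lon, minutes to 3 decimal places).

Lat: 36° + 0.192600 × 60 = 36° 11.55600′
Longitude: fractional part 0.657325 → 39.43950 minutes

3611.556,N / 16339.440,E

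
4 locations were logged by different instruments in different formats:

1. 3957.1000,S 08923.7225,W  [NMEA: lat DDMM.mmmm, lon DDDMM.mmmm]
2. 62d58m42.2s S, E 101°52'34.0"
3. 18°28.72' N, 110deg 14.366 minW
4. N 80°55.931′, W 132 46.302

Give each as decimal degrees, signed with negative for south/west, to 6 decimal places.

Point 1:
  Lat: degrees = first 2 digits = 39, minutes = 57.1; 39 + 57.1/60 = 39.9516667
  S ⇒ negate
  λ: split at 3 digits → 089° and 23.7225′; 89 + 23.7225/60 = 89.3953750
  W → negative
Point 2:
  Lat: 62 + 58/60 + 42.2/3600 = 62.9783889
  S → negative
  λ: 52′ + 34″ = 52.56667′; 101 + 52.56667/60 = 101.8761111
  E ⇒ keep positive
Point 3:
  Latitude: 18 + 28.72/60 = 18.4786667
  N ⇒ keep positive
  Lon: 110 + 14.366/60 = 110.2394333
  W → negative
Point 4:
  Latitude: 80 + 55.931/60 = 80.9321833
  N → positive
  Longitude: 132 + 46.302/60 = 132.7717000
  W ⇒ negate

1. -39.951667, -89.395375
2. -62.978389, 101.876111
3. 18.478667, -110.239433
4. 80.932183, -132.771700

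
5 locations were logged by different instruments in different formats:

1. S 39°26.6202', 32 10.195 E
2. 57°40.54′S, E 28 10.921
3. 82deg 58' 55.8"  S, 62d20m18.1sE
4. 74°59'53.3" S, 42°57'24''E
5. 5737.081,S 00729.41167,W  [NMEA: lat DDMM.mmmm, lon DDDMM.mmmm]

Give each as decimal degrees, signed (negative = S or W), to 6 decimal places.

Point 1:
  φ: 26.6202′ = 0.443670°; total 39.4436700
  S ⇒ negate
  Lon: 32 + 10.195/60 = 32.1699167
  E → positive
Point 2:
  Latitude: 57 + 40.54/60 = 57.6756667
  hemisphere S, so the sign is −
  Longitude: 10.921′ = 0.182017°; total 28.1820167
  E → positive
Point 3:
  Latitude: 82 + 58/60 + 55.8/3600 = 82.9821667
  S → negative
  Longitude: 62 + 20/60 + 18.1/3600 = 62.3383611
  E ⇒ keep positive
Point 4:
  Lat: 59′ + 53.3″ = 59.88833′; 74 + 59.88833/60 = 74.9981389
  hemisphere S, so the sign is −
  Longitude: 57′ + 24″ = 57.40000′; 42 + 57.40000/60 = 42.9566667
  E → positive
Point 5:
  Latitude: degrees = first 2 digits = 57, minutes = 37.081; 57 + 37.081/60 = 57.6180167
  S ⇒ negate
  λ: split at 3 digits → 007° and 29.41167′; 7 + 29.41167/60 = 7.4901945
  hemisphere W, so the sign is −

1. -39.443670, 32.169917
2. -57.675667, 28.182017
3. -82.982167, 62.338361
4. -74.998139, 42.956667
5. -57.618017, -7.490195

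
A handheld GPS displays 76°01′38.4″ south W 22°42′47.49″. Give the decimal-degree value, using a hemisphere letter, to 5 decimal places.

Lat: 76 + 1/60 + 38.4/3600 = 76.027333
Lon: 22 + 42/60 + 47.49/3600 = 22.713192

76.02733° S, 22.71319° W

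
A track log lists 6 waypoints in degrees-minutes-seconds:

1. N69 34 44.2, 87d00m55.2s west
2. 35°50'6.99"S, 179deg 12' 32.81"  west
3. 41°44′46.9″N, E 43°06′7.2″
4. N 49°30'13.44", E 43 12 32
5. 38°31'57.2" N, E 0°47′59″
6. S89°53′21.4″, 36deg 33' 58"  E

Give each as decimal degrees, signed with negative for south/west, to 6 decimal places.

1. 69.578944, -87.015333
2. -35.835275, -179.209114
3. 41.746361, 43.102000
4. 49.503733, 43.208889
5. 38.532556, 0.799722
6. -89.889278, 36.566111

Point 1:
  Latitude: 69 + 34/60 + 44.2/3600 = 69.5789444
  N ⇒ keep positive
  λ: 87 + 0/60 + 55.2/3600 = 87.0153333
  hemisphere W, so the sign is −
Point 2:
  Lat: 50′ + 6.99″ = 50.11650′; 35 + 50.11650/60 = 35.8352750
  S ⇒ negate
  Longitude: 12′ + 32.81″ = 12.54683′; 179 + 12.54683/60 = 179.2091139
  hemisphere W, so the sign is −
Point 3:
  φ: 41 + 44/60 + 46.9/3600 = 41.7463611
  N ⇒ keep positive
  Lon: 43° + 6/60 + 7.2/3600 = 43 + 0.100000 + 0.002000 = 43.1020000
  E ⇒ keep positive
Point 4:
  Latitude: 49 + 30/60 + 13.44/3600 = 49.5037333
  N ⇒ keep positive
  Longitude: 43 + 12/60 + 32/3600 = 43.2088889
  E ⇒ keep positive
Point 5:
  Lat: 38 + 31/60 + 57.2/3600 = 38.5325556
  N → positive
  Longitude: 0 + 47/60 + 59/3600 = 0.7997222
  E → positive
Point 6:
  Lat: 53′ + 21.4″ = 53.35667′; 89 + 53.35667/60 = 89.8892778
  S ⇒ negate
  Longitude: 36° + 33/60 + 58/3600 = 36 + 0.550000 + 0.016111 = 36.5661111
  E → positive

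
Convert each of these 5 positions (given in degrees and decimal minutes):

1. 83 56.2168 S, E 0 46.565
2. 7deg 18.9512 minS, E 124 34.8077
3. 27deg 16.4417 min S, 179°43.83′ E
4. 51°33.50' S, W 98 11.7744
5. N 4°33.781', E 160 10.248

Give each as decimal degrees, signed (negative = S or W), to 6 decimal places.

1. -83.936947, 0.776083
2. -7.315853, 124.580128
3. -27.274028, 179.730500
4. -51.558333, -98.196240
5. 4.563017, 160.170800

Point 1:
  Latitude: 56.2168′ = 0.936947°; total 83.9369467
  hemisphere S, so the sign is −
  Longitude: 46.565′ = 0.776083°; total 0.7760833
  E ⇒ keep positive
Point 2:
  Lat: 7 + 18.9512/60 = 7.3158533
  S ⇒ negate
  Lon: 124 + 34.8077/60 = 124.5801283
  E → positive
Point 3:
  Lat: 27 + 16.4417/60 = 27.2740283
  S → negative
  Longitude: 43.83′ = 0.730500°; total 179.7305000
  E ⇒ keep positive
Point 4:
  φ: 33.5′ = 0.558333°; total 51.5583333
  S ⇒ negate
  λ: 11.7744′ = 0.196240°; total 98.1962400
  W ⇒ negate
Point 5:
  φ: 33.781′ = 0.563017°; total 4.5630167
  N → positive
  Lon: 10.248′ = 0.170800°; total 160.1708000
  E ⇒ keep positive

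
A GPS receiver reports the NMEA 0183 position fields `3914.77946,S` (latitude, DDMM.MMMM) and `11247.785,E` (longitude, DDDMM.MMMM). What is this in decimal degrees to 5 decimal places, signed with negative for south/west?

-39.24632, 112.79642

Lat: degrees = first 2 digits = 39, minutes = 14.77946; 39 + 14.77946/60 = 39.246324
S → negative
Longitude: split at 3 digits → 112° and 47.785′; 112 + 47.785/60 = 112.796417
E → positive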